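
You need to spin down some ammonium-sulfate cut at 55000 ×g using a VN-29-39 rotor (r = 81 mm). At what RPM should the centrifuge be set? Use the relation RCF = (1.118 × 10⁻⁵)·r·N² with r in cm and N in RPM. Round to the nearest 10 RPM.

N ≈ 24640 RPM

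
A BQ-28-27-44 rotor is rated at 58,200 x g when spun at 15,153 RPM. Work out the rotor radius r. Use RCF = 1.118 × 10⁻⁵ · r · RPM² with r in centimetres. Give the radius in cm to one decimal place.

r ≈ 22.7 cm

58200 = 1.118 × 10⁻⁵ × r × (15153)²
r = 58200 / (1.118 × 10⁻⁵ × 229,613,409) = 58200 / 2567.078 ≈ 22.672 cm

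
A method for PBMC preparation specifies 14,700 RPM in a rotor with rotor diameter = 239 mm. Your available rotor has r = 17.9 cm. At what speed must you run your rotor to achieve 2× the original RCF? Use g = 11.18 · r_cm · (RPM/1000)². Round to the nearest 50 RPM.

Original rotor: r = 239 mm / 2 = 119.5 mm = 11.95 cm
RCF_original = 11.18 × 11.95 × (14.7)² = 11.18 × 11.95 × 216.09 ≈ 28,869.8 × g
Target RCF = 2 × 28,869.8 ≈ 57,739.6 × g
57,739.6 = 11.18 × 17.9 × (N/1000)²
(N/1000)² = 57,739.6 / 200.122 = 288.522
N = 1000 × √288.522 ≈ 16,985.9

17000 RPM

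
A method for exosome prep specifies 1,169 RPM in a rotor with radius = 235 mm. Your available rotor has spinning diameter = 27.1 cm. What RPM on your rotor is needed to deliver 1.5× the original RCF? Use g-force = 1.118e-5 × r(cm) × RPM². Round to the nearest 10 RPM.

≈ 1890 RPM

Original rotor: r = 235 mm = 23.5 cm
RCF_original = 1.118 × 10⁻⁵ × 23.5 × (1169)² = 1.118 × 10⁻⁵ × 23.5 × 1,366,561 ≈ 359 × g
Target RCF = 1.5 × 359 ≈ 538.5 × g
Your rotor: r = 27.1 / 2 = 13.55 cm
538.5 = 1.118 × 10⁻⁵ × 13.55 × N²
N² = 538.5 / (15.1489 × 10⁻⁵) = 3,554,714
N ≈ √3,554,714 ≈ 1,885.4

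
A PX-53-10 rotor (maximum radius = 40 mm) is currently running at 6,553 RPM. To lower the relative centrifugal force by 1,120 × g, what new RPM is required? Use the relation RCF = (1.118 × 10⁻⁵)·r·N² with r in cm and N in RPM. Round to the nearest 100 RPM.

r = 40 mm = 4.0 cm
Current RCF = 1.118 × 10⁻⁵ × 4 × (6553)² = 1.118 × 10⁻⁵ × 4 × 42,941,809 ≈ 1,920.4 × g
Target RCF = 1,920.4 − 1,120 = 800.4 × g
N² = 800.4 / (4.472 × 10⁻⁵) = 17,898,032
N ≈ √17,898,032 ≈ 4,230.6

≈ 4200 RPM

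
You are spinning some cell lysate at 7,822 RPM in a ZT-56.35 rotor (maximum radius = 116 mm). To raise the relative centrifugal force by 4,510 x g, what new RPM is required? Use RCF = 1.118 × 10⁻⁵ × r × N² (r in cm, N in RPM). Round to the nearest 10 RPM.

r = 116 mm = 11.6 cm
Current RCF = 1.118 × 10⁻⁵ × 11.6 × (7822)² = 1.118 × 10⁻⁵ × 11.6 × 61,183,684 ≈ 7,934.8 × g
Target RCF = 7,934.8 + 4,510 = 12,444.8 × g
N² = 12,444.8 / (12.9688 × 10⁻⁵) = 95,959,534
N ≈ √95,959,534 ≈ 9,795.9

≈ 9800 RPM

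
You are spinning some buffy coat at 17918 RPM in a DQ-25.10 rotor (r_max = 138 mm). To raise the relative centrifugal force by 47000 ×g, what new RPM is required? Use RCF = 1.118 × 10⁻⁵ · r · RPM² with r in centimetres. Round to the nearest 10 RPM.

25010 RPM

r = 138 mm = 13.8 cm
Current RCF = 1.118 × 10⁻⁵ × 13.8 × (17918)² = 1.118 × 10⁻⁵ × 13.8 × 321,054,724 ≈ 49,533.6 × g
Target RCF = 49,533.6 + 47,000 = 96,533.6 × g
N² = 96,533.6 / (15.4284 × 10⁻⁵) = 625,687,693
N ≈ √625,687,693 ≈ 25,013.8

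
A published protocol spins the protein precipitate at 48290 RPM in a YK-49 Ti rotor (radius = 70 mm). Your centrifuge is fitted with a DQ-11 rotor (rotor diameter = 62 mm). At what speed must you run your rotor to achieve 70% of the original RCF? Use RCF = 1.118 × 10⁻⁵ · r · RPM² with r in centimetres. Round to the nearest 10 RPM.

Original rotor: r = 70 mm = 7.0 cm
RCF_original = 1.118 × 10⁻⁵ × 7 × (48290)² = 1.118 × 10⁻⁵ × 7 × 2,331,924,100 ≈ 182,496.4 × g
Target RCF = 0.7 × 182,496.4 ≈ 127,747.5 × g
Your rotor: r = 62 mm / 2 = 31 mm = 3.1 cm
127,747.5 = 1.118 × 10⁻⁵ × 3.1 × N²
N² = 127,747.5 / (3.4658 × 10⁻⁵) = 3,685,945,525
N ≈ √3,685,945,525 ≈ 60,712.0

≈ 60710 RPM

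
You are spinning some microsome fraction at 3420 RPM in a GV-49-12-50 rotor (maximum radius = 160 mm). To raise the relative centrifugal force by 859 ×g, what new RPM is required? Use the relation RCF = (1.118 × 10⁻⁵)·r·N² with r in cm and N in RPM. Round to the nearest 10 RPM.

4060 RPM

r = 160 mm = 16.0 cm
Current RCF = 1.118 × 10⁻⁵ × 16 × (3420)² = 1.118 × 10⁻⁵ × 16 × 11,696,400 ≈ 2,092.3 × g
Target RCF = 2,092.3 + 859 = 2,951.3 × g
N² = 2,951.3 / (17.888 × 10⁻⁵) = 16,498,770
N ≈ √16,498,770 ≈ 4,061.9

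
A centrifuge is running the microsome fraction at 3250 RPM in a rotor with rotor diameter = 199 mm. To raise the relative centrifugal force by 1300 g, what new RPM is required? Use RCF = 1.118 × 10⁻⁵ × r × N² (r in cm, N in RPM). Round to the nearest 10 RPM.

r = 199 mm / 2 = 99.5 mm = 9.95 cm
Current RCF = 1.118 × 10⁻⁵ × 9.95 × (3250)² = 1.118 × 10⁻⁵ × 9.95 × 10,562,500 ≈ 1,175 × g
Target RCF = 1,175 + 1,300 = 2,475 × g
N² = 2,475 / (11.1241 × 10⁻⁵) = 22,248,991
N ≈ √22,248,991 ≈ 4,716.9

4720 RPM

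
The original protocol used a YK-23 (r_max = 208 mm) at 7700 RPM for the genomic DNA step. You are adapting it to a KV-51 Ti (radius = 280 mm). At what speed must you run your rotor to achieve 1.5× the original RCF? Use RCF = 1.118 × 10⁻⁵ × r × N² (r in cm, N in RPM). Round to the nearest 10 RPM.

Original rotor: r = 208 mm = 20.8 cm
RCF = 1.118 × 10⁻⁵ × r × N²
RCF_original = 1.118 × 10⁻⁵ × 20.8 × (7700)² = 1.118 × 10⁻⁵ × 20.8 × 59,290,000 ≈ 13,787.5 × g
Target RCF = 1.5 × 13,787.5 ≈ 20,681.2 × g
Your rotor: r = 280 mm = 28.0 cm
20,681.2 = 1.118 × 10⁻⁵ × 28 × N²
N² = 20,681.2 / (31.304 × 10⁻⁵) = 66,065,679
N ≈ √66,065,679 ≈ 8,128.1

≈ 8130 RPM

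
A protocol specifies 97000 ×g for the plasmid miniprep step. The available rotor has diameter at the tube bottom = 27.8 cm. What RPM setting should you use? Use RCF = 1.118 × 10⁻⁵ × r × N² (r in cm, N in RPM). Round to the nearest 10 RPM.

≈ 24980 RPM

r = 27.8 / 2 = 13.9 cm
97,000 = 1.118 × 10⁻⁵ × 13.9 × N²
N² = 97,000 / (15.5402 × 10⁻⁵) = 624,187,591
N ≈ √624,187,591 ≈ 24,983.7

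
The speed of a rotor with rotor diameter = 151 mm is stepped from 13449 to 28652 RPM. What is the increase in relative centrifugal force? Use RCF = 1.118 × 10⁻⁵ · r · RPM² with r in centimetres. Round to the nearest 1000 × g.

r = 151 mm / 2 = 75.5 mm = 7.55 cm
RCF₁ = 1.118 × 10⁻⁵ × 7.55 × (13449)² = 1.118 × 10⁻⁵ × 7.55 × 180,875,601 ≈ 15,267.5 × g
RCF₂ = 1.118 × 10⁻⁵ × 7.55 × (28652)² = 1.118 × 10⁻⁵ × 7.55 × 820,937,104 ≈ 69,294.5 × g
Increase = 69,294.5 − 15,267.5 = 54,027

≈ 54000 x g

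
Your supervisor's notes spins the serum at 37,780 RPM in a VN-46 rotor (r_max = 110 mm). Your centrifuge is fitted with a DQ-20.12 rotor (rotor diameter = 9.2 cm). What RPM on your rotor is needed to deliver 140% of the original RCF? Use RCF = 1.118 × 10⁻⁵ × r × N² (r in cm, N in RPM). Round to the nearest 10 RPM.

≈ 69130 RPM

Original rotor: r = 110 mm = 11.0 cm
RCF = 1.118 × 10⁻⁵ × r × N²
RCF_original = 1.118 × 10⁻⁵ × 11 × (37780)² = 1.118 × 10⁻⁵ × 11 × 1,427,328,400 ≈ 175,532.8 × g
Target RCF = 1.4 × 175,532.8 ≈ 245,745.9 × g
Your rotor: r = 9.2 / 2 = 4.6 cm
245,745.9 = 1.118 × 10⁻⁵ × 4.6 × N²
N² = 245,745.9 / (5.1428 × 10⁻⁵) = 4,778,445,594
N ≈ √4,778,445,594 ≈ 69,126.3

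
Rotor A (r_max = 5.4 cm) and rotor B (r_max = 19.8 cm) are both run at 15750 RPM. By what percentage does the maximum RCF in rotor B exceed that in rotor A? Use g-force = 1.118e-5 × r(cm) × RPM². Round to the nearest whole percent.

At equal RPM, RCF scales linearly with r: ratio = 19.8 / 5.4 = 3.6667.
So rotor B delivers 266.7% more g-force.

267%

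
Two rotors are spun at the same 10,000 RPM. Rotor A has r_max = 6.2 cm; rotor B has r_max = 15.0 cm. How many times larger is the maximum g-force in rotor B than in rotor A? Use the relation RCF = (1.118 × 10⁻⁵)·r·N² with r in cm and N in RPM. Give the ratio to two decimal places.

2.42

At fixed N, RCF ∝ r, so RCF_B/RCF_A = r_B/r_A = 15.0 / 6.2 = 2.4194.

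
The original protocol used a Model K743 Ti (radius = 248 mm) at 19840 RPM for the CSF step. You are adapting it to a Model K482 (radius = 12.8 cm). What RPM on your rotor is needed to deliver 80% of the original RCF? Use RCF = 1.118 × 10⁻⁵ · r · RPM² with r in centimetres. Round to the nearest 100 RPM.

Original rotor: r = 248 mm = 24.8 cm
RCF_original = 1.118 × 10⁻⁵ × 24.8 × (19840)² = 1.118 × 10⁻⁵ × 24.8 × 393,625,600 ≈ 109,138.2 × g
Target RCF = 0.8 × 109,138.2 ≈ 87,310.6 × g
87,310.6 = 1.118 × 10⁻⁵ × 12.8 × N²
N² = 87,310.6 / (14.3104 × 10⁻⁵) = 610,119,913
N ≈ √610,119,913 ≈ 24,700.6

≈ 24700 RPM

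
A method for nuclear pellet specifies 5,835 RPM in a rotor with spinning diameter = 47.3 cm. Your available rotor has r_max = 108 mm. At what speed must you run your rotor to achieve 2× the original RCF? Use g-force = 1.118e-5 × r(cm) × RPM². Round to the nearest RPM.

12211 RPM

Original rotor: r = 47.3 / 2 = 23.65 cm
RCF = 1.118 × 10⁻⁵ × r × N²
RCF_original = 1.118 × 10⁻⁵ × 23.65 × (5835)² = 1.118 × 10⁻⁵ × 23.65 × 34,047,225 ≈ 9,002.3 × g
Target RCF = 2 × 9,002.3 ≈ 18,004.6 × g
Your rotor: r = 108 mm = 10.8 cm
18,004.6 = 1.118 × 10⁻⁵ × 10.8 × N²
N² = 18,004.6 / (12.0744 × 10⁻⁵) = 149,113,828
N ≈ √149,113,828 ≈ 12,211.2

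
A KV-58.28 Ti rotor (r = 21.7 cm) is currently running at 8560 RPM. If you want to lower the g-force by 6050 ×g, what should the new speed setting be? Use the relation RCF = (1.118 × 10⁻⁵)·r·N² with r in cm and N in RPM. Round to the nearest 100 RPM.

≈ 7000 RPM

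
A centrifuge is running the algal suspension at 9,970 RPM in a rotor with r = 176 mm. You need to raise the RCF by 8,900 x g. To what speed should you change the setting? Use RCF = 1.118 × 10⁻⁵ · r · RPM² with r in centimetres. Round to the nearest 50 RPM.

r = 176 mm = 17.6 cm
Current RCF = 1.118 × 10⁻⁵ × 17.6 × (9970)² = 1.118 × 10⁻⁵ × 17.6 × 99,400,900 ≈ 19,558.9 × g
Target RCF = 19,558.9 + 8,900 = 28,458.9 × g
N² = 28,458.9 / (19.6768 × 10⁻⁵) = 144,631,749
N ≈ √144,631,749 ≈ 12,026.3

N₂ ≈ 12050 RPM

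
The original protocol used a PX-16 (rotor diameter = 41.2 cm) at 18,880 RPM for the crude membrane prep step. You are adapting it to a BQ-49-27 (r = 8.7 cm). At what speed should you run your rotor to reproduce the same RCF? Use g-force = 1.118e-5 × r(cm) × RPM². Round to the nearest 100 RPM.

≈ 29100 RPM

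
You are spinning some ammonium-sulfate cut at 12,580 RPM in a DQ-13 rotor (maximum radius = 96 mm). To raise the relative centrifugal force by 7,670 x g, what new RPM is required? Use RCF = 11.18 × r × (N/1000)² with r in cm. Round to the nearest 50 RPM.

r = 96 mm = 9.6 cm
Current RCF = 11.18 × 9.6 × (12.58)² = 11.18 × 9.6 × 158.2564 ≈ 16,985.3 × g
Target RCF = 16,985.3 + 7,670 = 24,655.3 × g
(N/1000)² = 24,655.3 / 107.328 = 229.7192
N = 1000 × √229.7192 ≈ 15,156.5

≈ 15150 RPM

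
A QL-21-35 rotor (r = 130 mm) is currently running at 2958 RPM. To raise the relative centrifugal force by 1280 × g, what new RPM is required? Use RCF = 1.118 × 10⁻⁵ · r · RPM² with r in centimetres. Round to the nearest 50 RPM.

r = 130 mm = 13.0 cm
Current RCF = 1.118 × 10⁻⁵ × 13 × (2958)² = 1.118 × 10⁻⁵ × 13 × 8,749,764 ≈ 1,271.7 × g
Target RCF = 1,271.7 + 1,280 = 2,551.7 × g
N² = 2,551.7 / (14.534 × 10⁻⁵) = 17,556,763
N ≈ √17,556,763 ≈ 4,190.1

N₂ ≈ 4200 RPM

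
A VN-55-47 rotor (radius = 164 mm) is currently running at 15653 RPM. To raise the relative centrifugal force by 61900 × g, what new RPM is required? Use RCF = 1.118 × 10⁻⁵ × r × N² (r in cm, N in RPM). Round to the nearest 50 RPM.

r = 164 mm = 16.4 cm
Current RCF = 1.118 × 10⁻⁵ × 16.4 × (15653)² = 1.118 × 10⁻⁵ × 16.4 × 245,016,409 ≈ 44,924.2 × g
Target RCF = 44,924.2 + 61,900 = 106,824.2 × g
N² = 106,824.2 / (18.3352 × 10⁻⁵) = 582,618,133
N ≈ √582,618,133 ≈ 24,137.5

N₂ ≈ 24150 RPM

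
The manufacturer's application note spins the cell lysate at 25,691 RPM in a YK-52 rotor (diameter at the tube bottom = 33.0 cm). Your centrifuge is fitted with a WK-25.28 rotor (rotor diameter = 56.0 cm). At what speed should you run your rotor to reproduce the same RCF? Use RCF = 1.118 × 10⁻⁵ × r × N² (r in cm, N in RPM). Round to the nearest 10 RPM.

≈ 19720 RPM

Original rotor: r = 33.0 / 2 = 16.5 cm
RCF_original = 1.118 × 10⁻⁵ × 16.5 × (25691)² = 1.118 × 10⁻⁵ × 16.5 × 660,027,481 ≈ 121,755.3 × g
Your rotor: r = 56.0 / 2 = 28 cm
121,755.3 = 1.118 × 10⁻⁵ × 28 × N²
N² = 121,755.3 / (31.304 × 10⁻⁵) = 388,944,863
N ≈ √388,944,863 ≈ 19,721.7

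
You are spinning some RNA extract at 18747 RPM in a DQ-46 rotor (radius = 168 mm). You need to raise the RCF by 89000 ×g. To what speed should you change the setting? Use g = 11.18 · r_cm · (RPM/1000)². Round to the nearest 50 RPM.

r = 168 mm = 16.8 cm
Current RCF = 11.18 × 16.8 × (18.747)² = 11.18 × 16.8 × 351.450009 ≈ 66,010.7 × g
Target RCF = 66,010.7 + 89,000 = 155,010.7 × g
(N/1000)² = 155,010.7 / 187.824 = 825.2976
N = 1000 × √825.2976 ≈ 28,728.0

28750 RPM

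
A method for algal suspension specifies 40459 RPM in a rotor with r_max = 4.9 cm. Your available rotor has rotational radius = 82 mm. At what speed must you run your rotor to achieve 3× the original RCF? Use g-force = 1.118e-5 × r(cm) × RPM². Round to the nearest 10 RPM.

≈ 54170 RPM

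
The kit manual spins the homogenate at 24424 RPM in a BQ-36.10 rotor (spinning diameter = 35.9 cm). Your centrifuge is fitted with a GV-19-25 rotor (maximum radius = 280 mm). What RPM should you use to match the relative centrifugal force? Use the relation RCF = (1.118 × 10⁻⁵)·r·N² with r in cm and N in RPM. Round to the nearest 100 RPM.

Original rotor: r = 35.9 / 2 = 17.95 cm
RCF_original = 1.118 × 10⁻⁵ × 17.95 × (24424)² = 1.118 × 10⁻⁵ × 17.95 × 596,531,776 ≈ 119,712.6 × g
Your rotor: r = 280 mm = 28.0 cm
119,712.6 = 1.118 × 10⁻⁵ × 28 × N²
N² = 119,712.6 / (31.304 × 10⁻⁵) = 382,419,499
N ≈ √382,419,499 ≈ 19,555.5

19600 RPM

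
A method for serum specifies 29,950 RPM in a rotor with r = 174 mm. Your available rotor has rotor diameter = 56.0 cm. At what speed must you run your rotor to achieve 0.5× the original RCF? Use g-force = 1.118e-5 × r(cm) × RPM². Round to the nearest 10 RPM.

Original rotor: r = 174 mm = 17.4 cm
RCF = 1.118 × 10⁻⁵ × r × N²
RCF_original = 1.118 × 10⁻⁵ × 17.4 × (29950)² = 1.118 × 10⁻⁵ × 17.4 × 897,002,500 ≈ 174,495.7 × g
Target RCF = 0.5 × 174,495.7 ≈ 87,247.9 × g
Your rotor: r = 56.0 / 2 = 28 cm
87,247.9 = 1.118 × 10⁻⁵ × 28 × N²
N² = 87,247.9 / (31.304 × 10⁻⁵) = 278,711,666
N ≈ √278,711,666 ≈ 16,694.7

16690 RPM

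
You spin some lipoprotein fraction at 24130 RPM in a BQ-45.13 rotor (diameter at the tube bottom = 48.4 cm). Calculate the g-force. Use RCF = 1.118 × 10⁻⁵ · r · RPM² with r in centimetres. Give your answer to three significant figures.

r = 48.4 / 2 = 24.2 cm
RCF = 1.118 × 10⁻⁵ × 24.2 × (24130)² = 1.118 × 10⁻⁵ × 24.2 × 582,256,900 ≈ 157,533.1 × g

≈ 158000 g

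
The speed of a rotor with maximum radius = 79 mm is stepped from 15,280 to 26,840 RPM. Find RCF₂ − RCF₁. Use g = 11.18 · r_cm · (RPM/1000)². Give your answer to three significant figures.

43000 g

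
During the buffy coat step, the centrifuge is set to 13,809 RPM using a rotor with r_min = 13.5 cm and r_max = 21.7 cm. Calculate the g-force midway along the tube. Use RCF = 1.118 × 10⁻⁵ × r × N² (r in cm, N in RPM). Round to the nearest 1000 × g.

RCF ≈ 38000 x g

r_avg = (13.5 + 21.7) / 2 = 17.6 cm
RCF = 1.118 × 10⁻⁵ × r × N²
RCF = 1.118 × 10⁻⁵ × 17.6 × (13809)² = 1.118 × 10⁻⁵ × 17.6 × 190,688,481 ≈ 37,521.4 × g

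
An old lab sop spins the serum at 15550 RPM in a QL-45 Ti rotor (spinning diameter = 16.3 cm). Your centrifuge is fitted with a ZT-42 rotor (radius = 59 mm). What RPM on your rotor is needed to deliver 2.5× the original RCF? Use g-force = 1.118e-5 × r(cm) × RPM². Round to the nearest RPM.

28897 RPM

Original rotor: r = 16.3 / 2 = 8.15 cm
RCF = 1.118 × 10⁻⁵ × r × N²
RCF_original = 1.118 × 10⁻⁵ × 8.15 × (15550)² = 1.118 × 10⁻⁵ × 8.15 × 241,802,500 ≈ 22,032.3 × g
Target RCF = 2.5 × 22,032.3 ≈ 55,080.8 × g
Your rotor: r = 59 mm = 5.9 cm
55,080.8 = 1.118 × 10⁻⁵ × 5.9 × N²
N² = 55,080.8 / (6.5962 × 10⁻⁵) = 835,038,355
N ≈ √835,038,355 ≈ 28,897.0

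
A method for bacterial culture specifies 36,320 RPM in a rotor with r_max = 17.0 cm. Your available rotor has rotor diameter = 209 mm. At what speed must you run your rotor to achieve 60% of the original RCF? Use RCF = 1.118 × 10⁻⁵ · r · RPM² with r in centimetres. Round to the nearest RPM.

≈ 35883 RPM

RCF_original = 1.118 × 10⁻⁵ × 17 × (36320)² = 1.118 × 10⁻⁵ × 17 × 1,319,142,400 ≈ 250,716.2 × g
Target RCF = 0.6 × 250,716.2 ≈ 150,429.7 × g
Your rotor: r = 209 mm / 2 = 104.5 mm = 10.45 cm
150,429.7 = 1.118 × 10⁻⁵ × 10.45 × N²
N² = 150,429.7 / (11.6831 × 10⁻⁵) = 1,287,583,775
N ≈ √1,287,583,775 ≈ 35,882.9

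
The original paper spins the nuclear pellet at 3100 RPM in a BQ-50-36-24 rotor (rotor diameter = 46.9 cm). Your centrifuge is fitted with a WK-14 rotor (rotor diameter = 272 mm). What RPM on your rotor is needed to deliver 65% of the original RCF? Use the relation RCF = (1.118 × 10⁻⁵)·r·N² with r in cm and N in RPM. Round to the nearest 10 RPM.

≈ 3280 RPM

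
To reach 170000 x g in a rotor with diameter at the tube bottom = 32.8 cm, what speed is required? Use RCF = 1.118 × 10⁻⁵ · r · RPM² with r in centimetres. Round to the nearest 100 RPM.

≈ 30400 RPM

r = 32.8 / 2 = 16.4 cm
RCF = 1.118 × 10⁻⁵ × r × N²
170,000 = 1.118 × 10⁻⁵ × 16.4 × N²
N² = 170,000 / (18.3352 × 10⁻⁵) = 927,178,324
N ≈ √927,178,324 ≈ 30,449.6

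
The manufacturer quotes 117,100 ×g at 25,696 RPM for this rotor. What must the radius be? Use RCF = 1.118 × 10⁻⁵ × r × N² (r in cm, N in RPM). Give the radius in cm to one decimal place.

117100 = 1.118 × 10⁻⁵ × r × (25696)²
r = 117100 / (1.118 × 10⁻⁵ × 660,284,416) = 117100 / 7381.98 ≈ 15.863 cm

15.9 cm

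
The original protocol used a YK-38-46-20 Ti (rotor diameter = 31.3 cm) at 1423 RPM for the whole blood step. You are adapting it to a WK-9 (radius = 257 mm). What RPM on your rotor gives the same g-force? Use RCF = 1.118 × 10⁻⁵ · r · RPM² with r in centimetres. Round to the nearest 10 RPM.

≈ 1110 RPM

Original rotor: r = 31.3 / 2 = 15.65 cm
RCF = 1.118 × 10⁻⁵ × r × N²
RCF_original = 1.118 × 10⁻⁵ × 15.65 × (1423)² = 1.118 × 10⁻⁵ × 15.65 × 2,024,929 ≈ 354.3 × g
Your rotor: r = 257 mm = 25.7 cm
354.3 = 1.118 × 10⁻⁵ × 25.7 × N²
N² = 354.3 / (28.7326 × 10⁻⁵) = 1,233,094
N ≈ √1,233,094 ≈ 1,110.4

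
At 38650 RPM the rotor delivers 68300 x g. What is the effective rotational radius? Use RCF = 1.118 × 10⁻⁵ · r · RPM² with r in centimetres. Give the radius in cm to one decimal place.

≈ 4.1 cm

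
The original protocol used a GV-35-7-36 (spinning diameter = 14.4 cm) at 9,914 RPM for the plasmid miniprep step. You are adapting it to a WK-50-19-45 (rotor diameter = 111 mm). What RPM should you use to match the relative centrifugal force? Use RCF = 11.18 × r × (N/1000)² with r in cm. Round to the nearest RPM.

11292 RPM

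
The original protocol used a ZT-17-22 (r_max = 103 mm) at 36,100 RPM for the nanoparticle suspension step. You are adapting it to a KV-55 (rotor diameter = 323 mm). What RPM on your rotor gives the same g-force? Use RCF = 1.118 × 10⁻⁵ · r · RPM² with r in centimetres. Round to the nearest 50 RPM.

28850 RPM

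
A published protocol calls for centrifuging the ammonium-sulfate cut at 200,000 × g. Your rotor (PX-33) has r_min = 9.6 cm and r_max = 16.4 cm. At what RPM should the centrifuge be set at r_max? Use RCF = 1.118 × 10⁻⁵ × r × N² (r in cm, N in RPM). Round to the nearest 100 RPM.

≈ 33000 RPM

Use r_max = 16.4 cm.
200,000 = 1.118 × 10⁻⁵ × 16.4 × N²
N² = 200,000 / (18.3352 × 10⁻⁵) = 1,090,798,028
N ≈ √1,090,798,028 ≈ 33,027.2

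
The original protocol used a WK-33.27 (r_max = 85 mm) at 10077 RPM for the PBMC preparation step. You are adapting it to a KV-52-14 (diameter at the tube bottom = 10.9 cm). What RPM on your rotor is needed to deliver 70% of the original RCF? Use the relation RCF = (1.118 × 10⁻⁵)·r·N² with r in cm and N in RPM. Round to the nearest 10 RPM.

Original rotor: r = 85 mm = 8.5 cm
RCF_original = 1.118 × 10⁻⁵ × 8.5 × (10077)² = 1.118 × 10⁻⁵ × 8.5 × 101,545,929 ≈ 9,649.9 × g
Target RCF = 0.7 × 9,649.9 ≈ 6,754.9 × g
Your rotor: r = 10.9 / 2 = 5.45 cm
6,754.9 = 1.118 × 10⁻⁵ × 5.45 × N²
N² = 6,754.9 / (6.0931 × 10⁻⁵) = 110,861,466
N ≈ √110,861,466 ≈ 10,529.1

10530 RPM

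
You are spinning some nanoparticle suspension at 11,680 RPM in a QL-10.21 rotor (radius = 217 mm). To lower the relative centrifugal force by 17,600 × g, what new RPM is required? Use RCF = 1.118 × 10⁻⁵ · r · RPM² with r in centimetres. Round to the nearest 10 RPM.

r = 217 mm = 21.7 cm
Current RCF = 1.118 × 10⁻⁵ × 21.7 × (11680)² = 1.118 × 10⁻⁵ × 21.7 × 136,422,400 ≈ 33,096.9 × g
Target RCF = 33,096.9 − 17,600 = 15,496.9 × g
N² = 15,496.9 / (24.2606 × 10⁻⁵) = 63,876,821
N ≈ √63,876,821 ≈ 7,992.3

N₂ ≈ 7990 RPM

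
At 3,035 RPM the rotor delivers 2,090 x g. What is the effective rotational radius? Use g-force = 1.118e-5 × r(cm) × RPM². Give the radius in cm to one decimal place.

RCF = 1.118 × 10⁻⁵ × r × N²
2090 = 1.118 × 10⁻⁵ × r × (3035)²
r = 2090 / (1.118 × 10⁻⁵ × 9,211,225) = 2090 / 102.9815 ≈ 20.295 cm

≈ 20.3 cm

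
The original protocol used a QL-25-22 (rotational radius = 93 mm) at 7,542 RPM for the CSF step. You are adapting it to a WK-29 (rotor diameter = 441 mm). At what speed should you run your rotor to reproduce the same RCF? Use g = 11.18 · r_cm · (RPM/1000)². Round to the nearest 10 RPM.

4900 RPM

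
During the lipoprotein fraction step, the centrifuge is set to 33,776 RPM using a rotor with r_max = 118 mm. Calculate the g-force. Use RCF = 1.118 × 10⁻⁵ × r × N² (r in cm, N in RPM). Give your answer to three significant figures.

151000 × g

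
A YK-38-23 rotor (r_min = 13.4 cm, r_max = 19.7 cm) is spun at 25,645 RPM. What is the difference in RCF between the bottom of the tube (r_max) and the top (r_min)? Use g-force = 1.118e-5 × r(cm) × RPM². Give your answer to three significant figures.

46300 ×g

RCF_max = 1.118 × 10⁻⁵ × 19.7 × (25645)² = 1.118 × 10⁻⁵ × 19.7 × 657,666,025 ≈ 144,848.3 × g
RCF_min = 1.118 × 10⁻⁵ × 13.4 × (25645)² = 1.118 × 10⁻⁵ × 13.4 × 657,666,025 ≈ 98,526.3 × g
ΔRCF = 144,848.3 − 98,526.3 = 46,322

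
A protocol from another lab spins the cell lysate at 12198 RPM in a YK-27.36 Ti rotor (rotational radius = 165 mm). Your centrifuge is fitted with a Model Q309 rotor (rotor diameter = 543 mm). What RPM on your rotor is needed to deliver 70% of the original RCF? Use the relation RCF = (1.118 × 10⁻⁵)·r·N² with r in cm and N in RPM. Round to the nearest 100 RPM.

8000 RPM

Original rotor: r = 165 mm = 16.5 cm
RCF = 1.118 × 10⁻⁵ × r × N²
RCF_original = 1.118 × 10⁻⁵ × 16.5 × (12198)² = 1.118 × 10⁻⁵ × 16.5 × 148,791,204 ≈ 27,447.5 × g
Target RCF = 0.7 × 27,447.5 ≈ 19,213.2 × g
Your rotor: r = 543 mm / 2 = 271.5 mm = 27.15 cm
19,213.2 = 1.118 × 10⁻⁵ × 27.15 × N²
N² = 19,213.2 / (30.3537 × 10⁻⁵) = 63,297,720
N ≈ √63,297,720 ≈ 7,956.0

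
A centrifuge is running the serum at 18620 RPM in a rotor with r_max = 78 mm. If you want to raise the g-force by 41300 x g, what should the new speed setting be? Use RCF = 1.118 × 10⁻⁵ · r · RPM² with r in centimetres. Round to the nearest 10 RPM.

r = 78 mm = 7.8 cm
Current RCF = 1.118 × 10⁻⁵ × 7.8 × (18620)² = 1.118 × 10⁻⁵ × 7.8 × 346,704,400 ≈ 30,234 × g
Target RCF = 30,234 + 41,300 = 71,534 × g
N² = 71,534 / (8.7204 × 10⁻⁵) = 820,306,408
N ≈ √820,306,408 ≈ 28,641.0

28640 RPM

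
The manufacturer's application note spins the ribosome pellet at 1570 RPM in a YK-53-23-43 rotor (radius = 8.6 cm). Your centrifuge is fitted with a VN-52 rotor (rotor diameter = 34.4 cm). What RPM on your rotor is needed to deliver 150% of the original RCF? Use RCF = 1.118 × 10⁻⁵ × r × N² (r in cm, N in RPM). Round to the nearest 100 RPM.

RCF_original = 1.118 × 10⁻⁵ × 8.6 × (1570)² = 1.118 × 10⁻⁵ × 8.6 × 2,464,900 ≈ 237 × g
Target RCF = 1.5 × 237 ≈ 355.5 × g
Your rotor: r = 34.4 / 2 = 17.2 cm
355.5 = 1.118 × 10⁻⁵ × 17.2 × N²
N² = 355.5 / (19.2296 × 10⁻⁵) = 1,848,712
N ≈ √1,848,712 ≈ 1,359.7

1400 RPM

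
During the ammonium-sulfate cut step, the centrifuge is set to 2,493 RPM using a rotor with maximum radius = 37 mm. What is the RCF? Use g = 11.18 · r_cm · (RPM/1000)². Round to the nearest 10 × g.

≈ 260 ×g

r = 37 mm = 3.7 cm
RCF = 11.18 × 3.7 × (2.493)² = 11.18 × 3.7 × 6.215049 ≈ 257.1 × g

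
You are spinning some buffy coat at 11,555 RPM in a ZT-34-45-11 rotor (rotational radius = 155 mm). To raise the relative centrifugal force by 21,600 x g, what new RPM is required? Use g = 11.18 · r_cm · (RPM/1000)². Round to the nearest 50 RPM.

16050 RPM

r = 155 mm = 15.5 cm
Current RCF = 11.18 × 15.5 × (11.555)² = 11.18 × 15.5 × 133.518025 ≈ 23,137.3 × g
Target RCF = 23,137.3 + 21,600 = 44,737.3 × g
(N/1000)² = 44,737.3 / 173.29 = 258.1643
N = 1000 × √258.1643 ≈ 16,067.5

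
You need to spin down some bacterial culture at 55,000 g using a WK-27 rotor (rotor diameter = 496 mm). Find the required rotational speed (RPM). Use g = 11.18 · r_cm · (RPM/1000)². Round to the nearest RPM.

r = 496 mm / 2 = 248 mm = 24.8 cm
55,000 = 11.18 × 24.8 × (N/1000)²
(N/1000)² = 55,000 / 277.264 = 198.3669
N = 1000 × √198.3669 ≈ 14,084.3

N ≈ 14084 RPM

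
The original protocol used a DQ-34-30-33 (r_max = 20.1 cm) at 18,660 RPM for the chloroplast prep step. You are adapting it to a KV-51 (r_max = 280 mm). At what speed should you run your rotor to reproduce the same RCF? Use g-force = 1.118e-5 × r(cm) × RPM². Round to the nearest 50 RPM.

≈ 15800 RPM

RCF_original = 1.118 × 10⁻⁵ × 20.1 × (18660)² = 1.118 × 10⁻⁵ × 20.1 × 348,195,600 ≈ 78,245.8 × g
Your rotor: r = 280 mm = 28.0 cm
78,245.8 = 1.118 × 10⁻⁵ × 28 × N²
N² = 78,245.8 / (31.304 × 10⁻⁵) = 249,954,638
N ≈ √249,954,638 ≈ 15,810.0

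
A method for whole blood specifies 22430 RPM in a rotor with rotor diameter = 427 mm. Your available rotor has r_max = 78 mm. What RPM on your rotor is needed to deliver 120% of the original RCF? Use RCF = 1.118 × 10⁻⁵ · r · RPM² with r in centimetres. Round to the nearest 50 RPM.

Original rotor: r = 427 mm / 2 = 213.5 mm = 21.35 cm
RCF = 1.118 × 10⁻⁵ × r × N²
RCF_original = 1.118 × 10⁻⁵ × 21.35 × (22430)² = 1.118 × 10⁻⁵ × 21.35 × 503,104,900 ≈ 120,087.6 × g
Target RCF = 1.2 × 120,087.6 ≈ 144,105.1 × g
Your rotor: r = 78 mm = 7.8 cm
144,105.1 = 1.118 × 10⁻⁵ × 7.8 × N²
N² = 144,105.1 / (8.7204 × 10⁻⁵) = 1,652,505,619
N ≈ √1,652,505,619 ≈ 40,651.0

40650 RPM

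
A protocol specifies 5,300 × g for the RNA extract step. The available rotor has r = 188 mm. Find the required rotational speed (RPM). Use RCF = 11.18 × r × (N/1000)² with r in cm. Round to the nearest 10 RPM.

r = 188 mm = 18.8 cm
5,300 = 11.18 × 18.8 × (N/1000)²
(N/1000)² = 5,300 / 210.184 = 25.216
N = 1000 × √25.216 ≈ 5,021.6

≈ 5020 RPM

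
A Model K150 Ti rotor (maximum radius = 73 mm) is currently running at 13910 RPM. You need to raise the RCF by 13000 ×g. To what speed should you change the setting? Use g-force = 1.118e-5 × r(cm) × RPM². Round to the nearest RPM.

N₂ ≈ 18782 RPM

r = 73 mm = 7.3 cm
Current RCF = 1.118 × 10⁻⁵ × 7.3 × (13910)² = 1.118 × 10⁻⁵ × 7.3 × 193,488,100 ≈ 15,791.3 × g
Target RCF = 15,791.3 + 13,000 = 28,791.3 × g
N² = 28,791.3 / (8.1614 × 10⁻⁵) = 352,774,034
N ≈ √352,774,034 ≈ 18,782.3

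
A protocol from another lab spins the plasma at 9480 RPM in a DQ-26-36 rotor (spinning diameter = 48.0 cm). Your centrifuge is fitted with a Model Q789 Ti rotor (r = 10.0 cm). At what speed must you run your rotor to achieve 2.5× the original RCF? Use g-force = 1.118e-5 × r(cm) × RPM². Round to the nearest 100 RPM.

≈ 23200 RPM

Original rotor: r = 48.0 / 2 = 24 cm
RCF_original = 1.118 × 10⁻⁵ × 24 × (9480)² = 1.118 × 10⁻⁵ × 24 × 89,870,400 ≈ 24,114 × g
Target RCF = 2.5 × 24,114 ≈ 60,285 × g
60,285 = 1.118 × 10⁻⁵ × 10 × N²
N² = 60,285 / (11.18 × 10⁻⁵) = 539,221,825
N ≈ √539,221,825 ≈ 23,221.2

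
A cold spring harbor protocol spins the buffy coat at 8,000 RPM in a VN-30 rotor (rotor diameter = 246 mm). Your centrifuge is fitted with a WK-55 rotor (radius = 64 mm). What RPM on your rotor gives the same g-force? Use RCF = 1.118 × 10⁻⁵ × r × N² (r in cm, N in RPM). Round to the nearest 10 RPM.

Original rotor: r = 246 mm / 2 = 123 mm = 12.3 cm
RCF_original = 1.118 × 10⁻⁵ × 12.3 × (8000)² = 1.118 × 10⁻⁵ × 12.3 × 64,000,000 ≈ 8,800.9 × g
Your rotor: r = 64 mm = 6.4 cm
8,800.9 = 1.118 × 10⁻⁵ × 6.4 × N²
N² = 8,800.9 / (7.1552 × 10⁻⁵) = 123,000,056
N ≈ √123,000,056 ≈ 11,090.5

11090 RPM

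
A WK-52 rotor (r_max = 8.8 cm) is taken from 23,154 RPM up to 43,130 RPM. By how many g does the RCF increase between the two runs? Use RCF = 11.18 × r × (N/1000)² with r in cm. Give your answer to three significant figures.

RCF₁ = 11.18 × 8.8 × (23.154)² = 11.18 × 8.8 × 536.107716 ≈ 52,744.4 × g
RCF₂ = 11.18 × 8.8 × (43.13)² = 11.18 × 8.8 × 1,860.1969 ≈ 183,013.6 × g
Increase = 183,013.6 − 52,744.4 = 130,269.2

≈ 130000 g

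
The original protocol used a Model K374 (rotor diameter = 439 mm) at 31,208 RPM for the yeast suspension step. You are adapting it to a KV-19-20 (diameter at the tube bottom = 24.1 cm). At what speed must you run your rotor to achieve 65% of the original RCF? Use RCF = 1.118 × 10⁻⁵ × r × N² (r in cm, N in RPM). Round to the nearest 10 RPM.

Original rotor: r = 439 mm / 2 = 219.5 mm = 21.95 cm
RCF_original = 1.118 × 10⁻⁵ × 21.95 × (31208)² = 1.118 × 10⁻⁵ × 21.95 × 973,939,264 ≈ 239,005.7 × g
Target RCF = 0.65 × 239,005.7 ≈ 155,353.7 × g
Your rotor: r = 24.1 / 2 = 12.05 cm
155,353.7 = 1.118 × 10⁻⁵ × 12.05 × N²
N² = 155,353.7 / (13.4719 × 10⁻⁵) = 1,153,168,447
N ≈ √1,153,168,447 ≈ 33,958.3

33960 RPM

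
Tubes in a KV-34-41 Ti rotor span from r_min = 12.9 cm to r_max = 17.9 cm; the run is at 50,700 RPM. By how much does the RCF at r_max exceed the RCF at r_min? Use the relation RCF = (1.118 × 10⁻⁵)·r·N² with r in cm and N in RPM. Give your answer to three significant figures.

RCF_max = 1.118 × 10⁻⁵ × 17.9 × (50700)² = 1.118 × 10⁻⁵ × 17.9 × 2,570,490,000 ≈ 514,411.6 × g
RCF_min = 1.118 × 10⁻⁵ × 12.9 × (50700)² = 1.118 × 10⁻⁵ × 12.9 × 2,570,490,000 ≈ 370,721.2 × g
ΔRCF = 514,411.6 − 370,721.2 = 143,690.4

ΔRCF ≈ 144000 g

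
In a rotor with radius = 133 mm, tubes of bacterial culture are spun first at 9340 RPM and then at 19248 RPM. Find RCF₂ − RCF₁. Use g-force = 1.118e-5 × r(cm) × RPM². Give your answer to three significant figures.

r = 133 mm = 13.3 cm
RCF₁ = 1.118 × 10⁻⁵ × 13.3 × (9340)² = 1.118 × 10⁻⁵ × 13.3 × 87,235,600 ≈ 12,971.4 × g
RCF₂ = 1.118 × 10⁻⁵ × 13.3 × (19248)² = 1.118 × 10⁻⁵ × 13.3 × 370,485,504 ≈ 55,089 × g
Increase = 55,089 − 12,971.4 = 42,117.6

42100 x g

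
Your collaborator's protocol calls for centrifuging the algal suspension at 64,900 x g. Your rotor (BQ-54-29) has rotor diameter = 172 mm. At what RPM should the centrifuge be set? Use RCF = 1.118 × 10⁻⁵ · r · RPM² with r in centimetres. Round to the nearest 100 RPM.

r = 172 mm / 2 = 86 mm = 8.6 cm
RCF = 1.118 × 10⁻⁵ × r × N²
64,900 = 1.118 × 10⁻⁵ × 8.6 × N²
N² = 64,900 / (9.6148 × 10⁻⁵) = 675,001,040
N ≈ √675,001,040 ≈ 25,980.8

≈ 26000 RPM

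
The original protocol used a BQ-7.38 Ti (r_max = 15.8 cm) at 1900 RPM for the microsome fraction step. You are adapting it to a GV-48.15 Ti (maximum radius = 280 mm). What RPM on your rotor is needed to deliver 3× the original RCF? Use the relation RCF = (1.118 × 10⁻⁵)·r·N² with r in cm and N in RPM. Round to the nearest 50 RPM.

RCF_original = 1.118 × 10⁻⁵ × 15.8 × (1900)² = 1.118 × 10⁻⁵ × 15.8 × 3,610,000 ≈ 637.7 × g
Target RCF = 3 × 637.7 ≈ 1,913.1 × g
Your rotor: r = 280 mm = 28.0 cm
1,913.1 = 1.118 × 10⁻⁵ × 28 × N²
N² = 1,913.1 / (31.304 × 10⁻⁵) = 6,111,360
N ≈ √6,111,360 ≈ 2,472.1

≈ 2450 RPM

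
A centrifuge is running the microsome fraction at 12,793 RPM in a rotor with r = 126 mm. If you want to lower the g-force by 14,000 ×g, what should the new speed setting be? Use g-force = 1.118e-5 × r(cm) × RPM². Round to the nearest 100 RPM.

8000 RPM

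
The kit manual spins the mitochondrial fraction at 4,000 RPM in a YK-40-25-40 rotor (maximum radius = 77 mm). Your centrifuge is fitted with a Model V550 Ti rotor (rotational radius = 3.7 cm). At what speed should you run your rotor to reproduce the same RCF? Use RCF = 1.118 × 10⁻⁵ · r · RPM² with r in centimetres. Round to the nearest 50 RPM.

Original rotor: r = 77 mm = 7.7 cm
RCF_original = 1.118 × 10⁻⁵ × 7.7 × (4000)² = 1.118 × 10⁻⁵ × 7.7 × 16,000,000 ≈ 1,377.4 × g
1,377.4 = 1.118 × 10⁻⁵ × 3.7 × N²
N² = 1,377.4 / (4.1366 × 10⁻⁵) = 33,297,877
N ≈ √33,297,877 ≈ 5,770.4

≈ 5750 RPM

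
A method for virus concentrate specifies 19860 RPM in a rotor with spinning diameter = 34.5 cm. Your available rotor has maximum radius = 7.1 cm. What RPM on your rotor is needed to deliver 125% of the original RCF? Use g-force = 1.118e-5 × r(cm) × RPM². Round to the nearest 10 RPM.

Original rotor: r = 34.5 / 2 = 17.25 cm
RCF_original = 1.118 × 10⁻⁵ × 17.25 × (19860)² = 1.118 × 10⁻⁵ × 17.25 × 394,419,600 ≈ 76,065.8 × g
Target RCF = 1.25 × 76,065.8 ≈ 95,082.2 × g
95,082.2 = 1.118 × 10⁻⁵ × 7.1 × N²
N² = 95,082.2 / (7.9378 × 10⁻⁵) = 1,197,840,712
N ≈ √1,197,840,712 ≈ 34,609.8

34610 RPM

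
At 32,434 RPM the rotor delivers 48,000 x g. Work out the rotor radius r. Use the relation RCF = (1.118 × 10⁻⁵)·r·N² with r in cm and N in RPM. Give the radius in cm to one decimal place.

4.1 cm

RCF = 1.118 × 10⁻⁵ × r × N²
48000 = 1.118 × 10⁻⁵ × r × (32434)²
r = 48000 / (1.118 × 10⁻⁵ × 1,051,964,356) = 48000 / 11760.96 ≈ 4.081 cm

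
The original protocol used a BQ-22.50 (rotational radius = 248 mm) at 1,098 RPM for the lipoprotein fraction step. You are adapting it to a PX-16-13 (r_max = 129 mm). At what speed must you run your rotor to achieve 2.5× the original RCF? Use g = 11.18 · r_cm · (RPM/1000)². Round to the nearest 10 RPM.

≈ 2410 RPM

Original rotor: r = 248 mm = 24.8 cm
RCF = 11.18 × r × (N/1000)²
RCF_original = 11.18 × 24.8 × (1.098)² = 11.18 × 24.8 × 1.205604 ≈ 334.3 × g
Target RCF = 2.5 × 334.3 ≈ 835.8 × g
Your rotor: r = 129 mm = 12.9 cm
835.8 = 11.18 × 12.9 × (N/1000)²
(N/1000)² = 835.8 / 144.222 = 5.795232
N = 1000 × √5.795232 ≈ 2,407.3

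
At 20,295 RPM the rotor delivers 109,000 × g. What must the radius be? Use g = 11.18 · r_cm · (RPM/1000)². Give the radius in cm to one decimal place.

23.7 cm

109000 = 11.18 × r × (20.295)²
r = 109000 / (11.18 × 411.887025) = 109000 / 4604.897 ≈ 23.670 cm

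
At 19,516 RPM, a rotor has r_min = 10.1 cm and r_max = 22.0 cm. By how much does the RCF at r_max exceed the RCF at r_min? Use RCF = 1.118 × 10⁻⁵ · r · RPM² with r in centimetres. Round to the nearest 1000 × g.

RCF_max = 1.118 × 10⁻⁵ × 22 × (19516)² = 1.118 × 10⁻⁵ × 22 × 380,874,256 ≈ 93,679.8 × g
RCF_min = 1.118 × 10⁻⁵ × 10.1 × (19516)² = 1.118 × 10⁻⁵ × 10.1 × 380,874,256 ≈ 43,007.6 × g
ΔRCF = 93,679.8 − 43,007.6 = 50,672.2

51000 ×g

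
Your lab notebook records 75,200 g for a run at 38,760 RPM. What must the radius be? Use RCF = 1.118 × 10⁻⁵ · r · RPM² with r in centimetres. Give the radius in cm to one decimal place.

≈ 4.5 cm

75200 = 1.118 × 10⁻⁵ × r × (38760)²
r = 75200 / (1.118 × 10⁻⁵ × 1,502,337,600) = 75200 / 16796.13 ≈ 4.477 cm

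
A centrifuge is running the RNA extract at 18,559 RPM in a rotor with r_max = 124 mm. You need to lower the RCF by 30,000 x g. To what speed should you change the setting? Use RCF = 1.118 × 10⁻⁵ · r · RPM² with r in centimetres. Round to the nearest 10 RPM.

N₂ ≈ 11320 RPM

r = 124 mm = 12.4 cm
Current RCF = 1.118 × 10⁻⁵ × 12.4 × (18559)² = 1.118 × 10⁻⁵ × 12.4 × 344,436,481 ≈ 47,749.9 × g
Target RCF = 47,749.9 − 30,000 = 17,749.9 × g
N² = 17,749.9 / (13.8632 × 10⁻⁵) = 128,036,096
N ≈ √128,036,096 ≈ 11,315.3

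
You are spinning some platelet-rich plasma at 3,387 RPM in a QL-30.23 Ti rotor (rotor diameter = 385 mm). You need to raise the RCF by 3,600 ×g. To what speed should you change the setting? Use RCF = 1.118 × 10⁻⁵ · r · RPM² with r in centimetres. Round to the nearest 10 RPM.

N₂ ≈ 5310 RPM

r = 385 mm / 2 = 192.5 mm = 19.25 cm
Current RCF = 1.118 × 10⁻⁵ × 19.25 × (3387)² = 1.118 × 10⁻⁵ × 19.25 × 11,471,769 ≈ 2,468.9 × g
Target RCF = 2,468.9 + 3,600 = 6,068.9 × g
N² = 6,068.9 / (21.5215 × 10⁻⁵) = 28,199,243
N ≈ √28,199,243 ≈ 5,310.3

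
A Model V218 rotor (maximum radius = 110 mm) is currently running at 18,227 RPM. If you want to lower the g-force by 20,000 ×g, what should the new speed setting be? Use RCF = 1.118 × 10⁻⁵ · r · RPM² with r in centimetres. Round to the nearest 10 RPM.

≈ 13020 RPM

r = 110 mm = 11.0 cm
Current RCF = 1.118 × 10⁻⁵ × 11 × (18227)² = 1.118 × 10⁻⁵ × 11 × 332,223,529 ≈ 40,856.8 × g
Target RCF = 40,856.8 − 20,000 = 20,856.8 × g
N² = 20,856.8 / (12.298 × 10⁻⁵) = 169,595,056
N ≈ √169,595,056 ≈ 13,022.9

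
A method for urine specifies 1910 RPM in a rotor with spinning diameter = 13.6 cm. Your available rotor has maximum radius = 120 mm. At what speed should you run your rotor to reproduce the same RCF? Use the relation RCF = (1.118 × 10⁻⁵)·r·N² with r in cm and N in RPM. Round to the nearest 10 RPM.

1440 RPM

Original rotor: r = 13.6 / 2 = 6.8 cm
RCF_original = 1.118 × 10⁻⁵ × 6.8 × (1910)² = 1.118 × 10⁻⁵ × 6.8 × 3,648,100 ≈ 277.3 × g
Your rotor: r = 120 mm = 12.0 cm
277.3 = 1.118 × 10⁻⁵ × 12 × N²
N² = 277.3 / (13.416 × 10⁻⁵) = 2,066,935
N ≈ √2,066,935 ≈ 1,437.7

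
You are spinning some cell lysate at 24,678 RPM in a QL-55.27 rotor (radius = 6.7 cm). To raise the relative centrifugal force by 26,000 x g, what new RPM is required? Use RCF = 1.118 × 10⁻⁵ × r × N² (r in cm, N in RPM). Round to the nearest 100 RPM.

Current RCF = 1.118 × 10⁻⁵ × 6.7 × (24678)² = 1.118 × 10⁻⁵ × 6.7 × 609,003,684 ≈ 45,618 × g
Target RCF = 45,618 + 26,000 = 71,618 × g
N² = 71,618 / (7.4906 × 10⁻⁵) = 956,104,985
N ≈ √956,104,985 ≈ 30,920.9

30900 RPM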